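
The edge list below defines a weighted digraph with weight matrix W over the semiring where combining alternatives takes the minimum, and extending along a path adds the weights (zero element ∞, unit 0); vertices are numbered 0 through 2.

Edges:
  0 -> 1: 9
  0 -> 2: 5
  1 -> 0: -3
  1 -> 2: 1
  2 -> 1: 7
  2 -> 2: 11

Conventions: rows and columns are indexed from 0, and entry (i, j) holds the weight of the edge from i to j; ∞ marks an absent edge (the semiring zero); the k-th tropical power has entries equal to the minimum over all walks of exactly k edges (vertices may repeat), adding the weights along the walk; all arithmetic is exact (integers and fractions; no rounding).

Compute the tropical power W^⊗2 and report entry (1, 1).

W^⊗2:
  [6, 12, 10]
  [∞, 6, 2]
  [4, 18, 8]
Key observation: the optimum is the walk 1->0->1, with weight (-3) + 9 = 6.
Optimal value attained by: walk 1->0->1.
Answer: (W^⊗2)[1][1] = 6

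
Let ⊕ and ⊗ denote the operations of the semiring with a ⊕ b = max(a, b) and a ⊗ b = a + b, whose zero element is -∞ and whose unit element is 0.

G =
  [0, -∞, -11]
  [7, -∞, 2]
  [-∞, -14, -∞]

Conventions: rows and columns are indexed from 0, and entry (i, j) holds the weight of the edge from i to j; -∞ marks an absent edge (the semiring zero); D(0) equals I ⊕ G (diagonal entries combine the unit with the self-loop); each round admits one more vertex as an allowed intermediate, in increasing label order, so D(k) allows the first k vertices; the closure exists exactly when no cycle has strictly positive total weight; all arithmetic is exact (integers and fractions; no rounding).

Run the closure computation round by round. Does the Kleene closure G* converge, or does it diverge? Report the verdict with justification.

D(0):
  [0, -∞, -11]
  [7, 0, 2]
  [-∞, -14, 0]
D(1):
  [0, -∞, -11]
  [7, 0, 2]
  [-∞, -14, 0]
D(2):
  [0, -∞, -11]
  [7, 0, 2]
  [-7, -14, 0]
D(3):
  [0, -25, -11]
  [7, 0, 2]
  [-7, -14, 0]
Key observation: every diagonal entry stays at the unit through all rounds, so no improving cycle exists.
Answer: CONVERGES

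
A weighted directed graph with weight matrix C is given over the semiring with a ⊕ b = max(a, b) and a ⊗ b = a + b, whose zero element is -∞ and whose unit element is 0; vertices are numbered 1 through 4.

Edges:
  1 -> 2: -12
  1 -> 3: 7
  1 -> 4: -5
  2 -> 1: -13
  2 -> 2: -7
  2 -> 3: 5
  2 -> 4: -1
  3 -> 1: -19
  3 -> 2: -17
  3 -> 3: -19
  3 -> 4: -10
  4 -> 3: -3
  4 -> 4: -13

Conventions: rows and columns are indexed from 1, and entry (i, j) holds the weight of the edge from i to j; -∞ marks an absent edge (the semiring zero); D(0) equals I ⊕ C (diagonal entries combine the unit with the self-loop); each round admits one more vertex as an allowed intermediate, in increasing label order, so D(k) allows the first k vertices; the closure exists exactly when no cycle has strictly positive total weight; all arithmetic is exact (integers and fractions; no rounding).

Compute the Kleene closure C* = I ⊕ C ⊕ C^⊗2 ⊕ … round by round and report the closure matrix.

D(0):
  [0, -12, 7, -5]
  [-13, 0, 5, -1]
  [-19, -17, 0, -10]
  [-∞, -∞, -3, 0]
D(1):
  [0, -12, 7, -5]
  [-13, 0, 5, -1]
  [-19, -17, 0, -10]
  [-∞, -∞, -3, 0]
D(2):
  [0, -12, 7, -5]
  [-13, 0, 5, -1]
  [-19, -17, 0, -10]
  [-∞, -∞, -3, 0]
D(3):
  [0, -10, 7, -3]
  [-13, 0, 5, -1]
  [-19, -17, 0, -10]
  [-22, -20, -3, 0]
D(4):
  [0, -10, 7, -3]
  [-13, 0, 5, -1]
  [-19, -17, 0, -10]
  [-22, -20, -3, 0]
Answer: C* = [[0, -10, 7, -3], [-13, 0, 5, -1], [-19, -17, 0, -10], [-22, -20, -3, 0]]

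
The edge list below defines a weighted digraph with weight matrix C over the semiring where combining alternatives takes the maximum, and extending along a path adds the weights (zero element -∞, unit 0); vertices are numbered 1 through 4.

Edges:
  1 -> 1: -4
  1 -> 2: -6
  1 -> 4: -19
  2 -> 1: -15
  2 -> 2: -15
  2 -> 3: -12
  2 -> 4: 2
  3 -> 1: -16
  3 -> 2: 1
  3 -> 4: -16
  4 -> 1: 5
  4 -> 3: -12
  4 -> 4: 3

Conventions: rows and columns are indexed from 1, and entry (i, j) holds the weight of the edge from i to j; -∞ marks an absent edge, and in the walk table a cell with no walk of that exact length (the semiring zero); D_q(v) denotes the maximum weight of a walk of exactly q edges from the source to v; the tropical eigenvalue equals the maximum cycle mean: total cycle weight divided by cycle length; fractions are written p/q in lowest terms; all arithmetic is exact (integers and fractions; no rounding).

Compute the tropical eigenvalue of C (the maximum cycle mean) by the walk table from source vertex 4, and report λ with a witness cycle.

q=0: [-∞, -∞, -∞, 0]
q=1: [5, -∞, -12, 3]
q=2: [8, -1, -9, 6]
q=3: [11, 2, -6, 9]
q=4: [14, 5, -3, 12]
Optimal cycle mean attained by: cycle 4->4, total 3, length 1.
Answer: λ = 3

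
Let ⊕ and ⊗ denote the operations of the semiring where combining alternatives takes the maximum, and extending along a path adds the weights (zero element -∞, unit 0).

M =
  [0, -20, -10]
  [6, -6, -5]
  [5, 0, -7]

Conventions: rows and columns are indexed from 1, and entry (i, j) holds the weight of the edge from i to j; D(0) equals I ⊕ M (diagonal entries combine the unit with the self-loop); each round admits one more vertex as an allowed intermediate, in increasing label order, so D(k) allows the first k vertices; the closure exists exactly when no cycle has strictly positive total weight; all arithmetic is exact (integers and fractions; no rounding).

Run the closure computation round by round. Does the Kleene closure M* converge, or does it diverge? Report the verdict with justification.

D(0):
  [0, -20, -10]
  [6, 0, -5]
  [5, 0, 0]
D(1):
  [0, -20, -10]
  [6, 0, -4]
  [5, 0, 0]
D(2):
  [0, -20, -10]
  [6, 0, -4]
  [6, 0, 0]
D(3):
  [0, -10, -10]
  [6, 0, -4]
  [6, 0, 0]
Key observation: every diagonal entry stays at the unit through all rounds, so no improving cycle exists.
Answer: CONVERGES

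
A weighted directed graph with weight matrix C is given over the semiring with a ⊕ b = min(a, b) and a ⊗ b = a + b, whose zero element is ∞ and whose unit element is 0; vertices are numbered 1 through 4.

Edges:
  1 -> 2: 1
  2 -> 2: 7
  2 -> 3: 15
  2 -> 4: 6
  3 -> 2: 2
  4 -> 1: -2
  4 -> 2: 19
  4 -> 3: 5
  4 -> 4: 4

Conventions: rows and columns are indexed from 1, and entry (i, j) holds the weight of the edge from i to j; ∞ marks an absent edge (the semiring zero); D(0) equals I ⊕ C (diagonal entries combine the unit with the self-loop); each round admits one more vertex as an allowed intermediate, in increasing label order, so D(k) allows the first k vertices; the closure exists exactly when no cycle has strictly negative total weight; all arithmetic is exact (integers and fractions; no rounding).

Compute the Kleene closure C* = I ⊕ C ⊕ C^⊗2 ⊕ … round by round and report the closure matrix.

D(0):
  [0, 1, ∞, ∞]
  [∞, 0, 15, 6]
  [∞, 2, 0, ∞]
  [-2, 19, 5, 0]
D(1):
  [0, 1, ∞, ∞]
  [∞, 0, 15, 6]
  [∞, 2, 0, ∞]
  [-2, -1, 5, 0]
D(2):
  [0, 1, 16, 7]
  [∞, 0, 15, 6]
  [∞, 2, 0, 8]
  [-2, -1, 5, 0]
D(3):
  [0, 1, 16, 7]
  [∞, 0, 15, 6]
  [∞, 2, 0, 8]
  [-2, -1, 5, 0]
D(4):
  [0, 1, 12, 7]
  [4, 0, 11, 6]
  [6, 2, 0, 8]
  [-2, -1, 5, 0]
Answer: C* = [[0, 1, 12, 7], [4, 0, 11, 6], [6, 2, 0, 8], [-2, -1, 5, 0]]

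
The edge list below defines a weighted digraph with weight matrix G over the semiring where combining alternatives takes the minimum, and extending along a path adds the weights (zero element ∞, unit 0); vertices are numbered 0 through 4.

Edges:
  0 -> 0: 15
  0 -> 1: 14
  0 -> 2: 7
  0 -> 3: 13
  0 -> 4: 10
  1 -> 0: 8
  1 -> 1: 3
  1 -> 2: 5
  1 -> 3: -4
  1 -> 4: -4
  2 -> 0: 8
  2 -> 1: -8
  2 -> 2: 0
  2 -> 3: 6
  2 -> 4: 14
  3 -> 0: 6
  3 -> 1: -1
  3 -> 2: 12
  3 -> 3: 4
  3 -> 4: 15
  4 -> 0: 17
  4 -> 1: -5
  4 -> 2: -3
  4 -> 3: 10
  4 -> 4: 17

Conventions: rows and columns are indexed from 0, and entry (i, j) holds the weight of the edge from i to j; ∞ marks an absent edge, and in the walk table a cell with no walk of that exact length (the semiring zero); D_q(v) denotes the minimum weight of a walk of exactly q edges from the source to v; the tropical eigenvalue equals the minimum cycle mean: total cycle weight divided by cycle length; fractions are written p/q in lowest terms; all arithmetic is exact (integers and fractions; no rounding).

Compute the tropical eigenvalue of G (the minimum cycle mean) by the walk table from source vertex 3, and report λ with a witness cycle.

q=0: [∞, ∞, ∞, 0, ∞]
q=1: [6, -1, 12, 4, 15]
q=2: [7, 2, 4, -5, -5]
q=3: [1, -10, -8, -2, -2]
q=4: [-2, -16, -8, -14, -14]
q=5: [-8, -19, -17, -20, -20]
Optimal cycle mean attained by: cycle 1->4->2->1, total (-4) + (-3) + (-8), length 3.
Answer: λ = -5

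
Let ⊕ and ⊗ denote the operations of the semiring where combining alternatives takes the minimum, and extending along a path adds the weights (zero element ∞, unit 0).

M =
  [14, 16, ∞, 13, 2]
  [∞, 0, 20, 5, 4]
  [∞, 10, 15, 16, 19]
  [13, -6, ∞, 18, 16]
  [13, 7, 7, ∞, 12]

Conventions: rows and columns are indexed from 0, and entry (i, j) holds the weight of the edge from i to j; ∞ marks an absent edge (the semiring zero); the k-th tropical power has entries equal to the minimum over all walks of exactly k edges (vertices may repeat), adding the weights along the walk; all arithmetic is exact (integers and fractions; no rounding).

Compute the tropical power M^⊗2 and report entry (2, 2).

M^⊗2:
  [15, 7, 9, 21, 14]
  [17, -1, 11, 5, 4]
  [29, 10, 26, 15, 14]
  [27, -6, 14, -1, -2]
  [25, 7, 19, 12, 11]
Key observation: the optimum is the walk 2->4->2, with weight 19 + 7 = 26.
Optimal value attained by: walk 2->4->2.
Answer: (M^⊗2)[2][2] = 26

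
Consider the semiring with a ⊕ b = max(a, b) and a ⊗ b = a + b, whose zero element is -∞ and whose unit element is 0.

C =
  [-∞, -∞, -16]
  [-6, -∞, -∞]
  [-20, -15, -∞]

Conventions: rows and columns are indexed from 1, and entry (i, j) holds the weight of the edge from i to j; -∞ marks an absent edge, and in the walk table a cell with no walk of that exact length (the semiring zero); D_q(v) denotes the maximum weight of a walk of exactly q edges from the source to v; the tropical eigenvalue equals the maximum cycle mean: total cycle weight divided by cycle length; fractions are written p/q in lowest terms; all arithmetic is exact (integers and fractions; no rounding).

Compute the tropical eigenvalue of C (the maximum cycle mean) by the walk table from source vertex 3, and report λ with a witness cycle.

q=0: [-∞, -∞, 0]
q=1: [-20, -15, -∞]
q=2: [-21, -∞, -36]
q=3: [-56, -51, -37]
Optimal cycle mean attained by: cycle 1->3->2->1, total (-16) + (-15) + (-6), length 3.
Answer: λ = -37/3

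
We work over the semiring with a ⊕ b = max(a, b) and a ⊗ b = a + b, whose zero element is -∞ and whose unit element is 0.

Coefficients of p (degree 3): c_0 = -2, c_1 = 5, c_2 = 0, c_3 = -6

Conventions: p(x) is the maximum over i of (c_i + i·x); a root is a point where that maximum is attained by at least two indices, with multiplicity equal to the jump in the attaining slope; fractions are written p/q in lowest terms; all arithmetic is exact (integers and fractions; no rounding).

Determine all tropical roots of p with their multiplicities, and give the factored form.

hull edge (i=0, c=-2) to (i=1, c=5): slope 7, span 1
hull edge (i=1, c=5) to (i=2, c=0): slope -5, span 1
hull edge (i=2, c=0) to (i=3, c=-6): slope -6, span 1
Factored form: p(x) = -6 ⊗ (x ⊕ (-7)) ⊗ (x ⊕ 5) ⊗ (x ⊕ 6)
Answer: roots = -7 (mult 1), 5 (mult 1), 6 (mult 1)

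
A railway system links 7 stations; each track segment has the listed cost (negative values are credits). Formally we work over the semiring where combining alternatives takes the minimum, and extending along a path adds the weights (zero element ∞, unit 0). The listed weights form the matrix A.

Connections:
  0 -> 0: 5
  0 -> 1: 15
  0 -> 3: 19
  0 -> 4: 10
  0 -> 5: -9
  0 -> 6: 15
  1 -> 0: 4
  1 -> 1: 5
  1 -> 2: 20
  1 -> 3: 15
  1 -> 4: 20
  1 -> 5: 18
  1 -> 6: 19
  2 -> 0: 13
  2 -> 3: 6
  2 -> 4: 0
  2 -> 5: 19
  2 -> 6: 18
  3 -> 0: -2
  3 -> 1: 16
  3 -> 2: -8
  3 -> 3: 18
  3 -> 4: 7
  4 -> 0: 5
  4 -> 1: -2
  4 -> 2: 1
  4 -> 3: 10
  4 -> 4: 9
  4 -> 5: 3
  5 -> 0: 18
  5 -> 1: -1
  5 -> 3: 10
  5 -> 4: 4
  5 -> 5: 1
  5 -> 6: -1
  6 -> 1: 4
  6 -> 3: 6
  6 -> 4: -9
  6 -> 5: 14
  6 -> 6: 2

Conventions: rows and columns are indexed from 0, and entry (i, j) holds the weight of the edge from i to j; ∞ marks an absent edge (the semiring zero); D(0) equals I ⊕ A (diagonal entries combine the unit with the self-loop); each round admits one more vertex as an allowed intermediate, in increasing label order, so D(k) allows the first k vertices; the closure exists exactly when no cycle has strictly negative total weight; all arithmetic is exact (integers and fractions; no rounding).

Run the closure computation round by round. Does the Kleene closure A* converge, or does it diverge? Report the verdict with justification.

D(0):
  [0, 15, ∞, 19, 10, -9, 15]
  [4, 0, 20, 15, 20, 18, 19]
  [13, ∞, 0, 6, 0, 19, 18]
  [-2, 16, -8, 0, 7, ∞, ∞]
  [5, -2, 1, 10, 0, 3, ∞]
  [18, -1, ∞, 10, 4, 0, -1]
  [∞, 4, ∞, 6, -9, 14, 0]
D(1):
  [0, 15, ∞, 19, 10, -9, 15]
  [4, 0, 20, 15, 14, -5, 19]
  [13, 28, 0, 6, 0, 4, 18]
  [-2, 13, -8, 0, 7, -11, 13]
  [5, -2, 1, 10, 0, -4, 20]
  [18, -1, ∞, 10, 4, 0, -1]
  [∞, 4, ∞, 6, -9, 14, 0]
Detection: at round 2, diagonal entry (5, 5) turns strictly negative.
Key observation: the cycle 5->1->0->5 has total weight (-1) + 4 + (-9), which is strictly negative.
Answer: DIVERGES — negative cycle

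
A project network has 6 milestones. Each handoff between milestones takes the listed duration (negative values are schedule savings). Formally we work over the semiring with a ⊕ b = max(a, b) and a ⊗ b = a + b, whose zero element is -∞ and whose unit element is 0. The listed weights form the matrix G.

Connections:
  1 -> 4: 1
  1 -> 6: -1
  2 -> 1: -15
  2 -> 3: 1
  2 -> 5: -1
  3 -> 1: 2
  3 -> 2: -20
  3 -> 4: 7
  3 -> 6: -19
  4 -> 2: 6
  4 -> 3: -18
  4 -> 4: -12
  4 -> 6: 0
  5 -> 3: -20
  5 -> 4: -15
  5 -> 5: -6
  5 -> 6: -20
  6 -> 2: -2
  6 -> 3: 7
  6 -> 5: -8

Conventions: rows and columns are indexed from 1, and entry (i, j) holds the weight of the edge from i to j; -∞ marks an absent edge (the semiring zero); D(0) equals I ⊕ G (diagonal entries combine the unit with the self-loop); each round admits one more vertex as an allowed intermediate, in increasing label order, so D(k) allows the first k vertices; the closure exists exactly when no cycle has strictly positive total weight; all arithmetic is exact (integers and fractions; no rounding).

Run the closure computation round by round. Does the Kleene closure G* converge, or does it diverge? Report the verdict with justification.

D(0):
  [0, -∞, -∞, 1, -∞, -1]
  [-15, 0, 1, -∞, -1, -∞]
  [2, -20, 0, 7, -∞, -19]
  [-∞, 6, -18, 0, -∞, 0]
  [-∞, -∞, -20, -15, 0, -20]
  [-∞, -2, 7, -∞, -8, 0]
D(1):
  [0, -∞, -∞, 1, -∞, -1]
  [-15, 0, 1, -14, -1, -16]
  [2, -20, 0, 7, -∞, 1]
  [-∞, 6, -18, 0, -∞, 0]
  [-∞, -∞, -20, -15, 0, -20]
  [-∞, -2, 7, -∞, -8, 0]
D(2):
  [0, -∞, -∞, 1, -∞, -1]
  [-15, 0, 1, -14, -1, -16]
  [2, -20, 0, 7, -21, 1]
  [-9, 6, 7, 0, 5, 0]
  [-∞, -∞, -20, -15, 0, -20]
  [-17, -2, 7, -16, -3, 0]
Detection: at round 3, diagonal entry (4, 4) turns strictly positive.
Key observation: the cycle 4->2->3->1->4 has total weight 6 + 1 + 2 + 1, which is strictly positive.
Answer: DIVERGES — positive cycle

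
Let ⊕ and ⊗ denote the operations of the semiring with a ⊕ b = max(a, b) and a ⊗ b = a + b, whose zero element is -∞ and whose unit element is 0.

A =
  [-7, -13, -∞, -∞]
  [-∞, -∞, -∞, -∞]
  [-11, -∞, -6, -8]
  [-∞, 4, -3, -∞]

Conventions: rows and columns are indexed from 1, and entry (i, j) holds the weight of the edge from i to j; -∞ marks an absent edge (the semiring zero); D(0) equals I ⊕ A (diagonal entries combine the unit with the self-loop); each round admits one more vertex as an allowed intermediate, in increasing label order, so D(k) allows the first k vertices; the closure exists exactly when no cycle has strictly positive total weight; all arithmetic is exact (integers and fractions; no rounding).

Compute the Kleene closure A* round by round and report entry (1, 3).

D(0):
  [0, -13, -∞, -∞]
  [-∞, 0, -∞, -∞]
  [-11, -∞, 0, -8]
  [-∞, 4, -3, 0]
D(1):
  [0, -13, -∞, -∞]
  [-∞, 0, -∞, -∞]
  [-11, -24, 0, -8]
  [-∞, 4, -3, 0]
D(2):
  [0, -13, -∞, -∞]
  [-∞, 0, -∞, -∞]
  [-11, -24, 0, -8]
  [-∞, 4, -3, 0]
D(3):
  [0, -13, -∞, -∞]
  [-∞, 0, -∞, -∞]
  [-11, -24, 0, -8]
  [-14, 4, -3, 0]
D(4):
  [0, -13, -∞, -∞]
  [-∞, 0, -∞, -∞]
  [-11, -4, 0, -8]
  [-14, 4, -3, 0]
Answer: A*[1][3] = -∞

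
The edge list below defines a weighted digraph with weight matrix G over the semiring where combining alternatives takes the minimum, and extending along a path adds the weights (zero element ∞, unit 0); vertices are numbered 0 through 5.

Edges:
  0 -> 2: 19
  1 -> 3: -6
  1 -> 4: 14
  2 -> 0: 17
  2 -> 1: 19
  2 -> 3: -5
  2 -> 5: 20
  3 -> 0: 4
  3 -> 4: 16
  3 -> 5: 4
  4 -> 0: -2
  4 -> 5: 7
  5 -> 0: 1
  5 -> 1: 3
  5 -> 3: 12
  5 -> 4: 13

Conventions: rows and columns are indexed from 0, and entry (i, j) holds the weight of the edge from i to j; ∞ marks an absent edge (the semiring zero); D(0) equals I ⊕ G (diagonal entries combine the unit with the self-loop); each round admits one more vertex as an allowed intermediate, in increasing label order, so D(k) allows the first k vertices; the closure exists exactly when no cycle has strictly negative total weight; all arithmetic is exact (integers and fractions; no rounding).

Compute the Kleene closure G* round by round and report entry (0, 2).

D(0):
  [0, ∞, 19, ∞, ∞, ∞]
  [∞, 0, ∞, -6, 14, ∞]
  [17, 19, 0, -5, ∞, 20]
  [4, ∞, ∞, 0, 16, 4]
  [-2, ∞, ∞, ∞, 0, 7]
  [1, 3, ∞, 12, 13, 0]
D(1):
  [0, ∞, 19, ∞, ∞, ∞]
  [∞, 0, ∞, -6, 14, ∞]
  [17, 19, 0, -5, ∞, 20]
  [4, ∞, 23, 0, 16, 4]
  [-2, ∞, 17, ∞, 0, 7]
  [1, 3, 20, 12, 13, 0]
D(2):
  [0, ∞, 19, ∞, ∞, ∞]
  [∞, 0, ∞, -6, 14, ∞]
  [17, 19, 0, -5, 33, 20]
  [4, ∞, 23, 0, 16, 4]
  [-2, ∞, 17, ∞, 0, 7]
  [1, 3, 20, -3, 13, 0]
D(3):
  [0, 38, 19, 14, 52, 39]
  [∞, 0, ∞, -6, 14, ∞]
  [17, 19, 0, -5, 33, 20]
  [4, 42, 23, 0, 16, 4]
  [-2, 36, 17, 12, 0, 7]
  [1, 3, 20, -3, 13, 0]
D(4):
  [0, 38, 19, 14, 30, 18]
  [-2, 0, 17, -6, 10, -2]
  [-1, 19, 0, -5, 11, -1]
  [4, 42, 23, 0, 16, 4]
  [-2, 36, 17, 12, 0, 7]
  [1, 3, 20, -3, 13, 0]
D(5):
  [0, 38, 19, 14, 30, 18]
  [-2, 0, 17, -6, 10, -2]
  [-1, 19, 0, -5, 11, -1]
  [4, 42, 23, 0, 16, 4]
  [-2, 36, 17, 12, 0, 7]
  [1, 3, 20, -3, 13, 0]
D(6):
  [0, 21, 19, 14, 30, 18]
  [-2, 0, 17, -6, 10, -2]
  [-1, 2, 0, -5, 11, -1]
  [4, 7, 23, 0, 16, 4]
  [-2, 10, 17, 4, 0, 7]
  [1, 3, 20, -3, 13, 0]
Answer: G*[0][2] = 19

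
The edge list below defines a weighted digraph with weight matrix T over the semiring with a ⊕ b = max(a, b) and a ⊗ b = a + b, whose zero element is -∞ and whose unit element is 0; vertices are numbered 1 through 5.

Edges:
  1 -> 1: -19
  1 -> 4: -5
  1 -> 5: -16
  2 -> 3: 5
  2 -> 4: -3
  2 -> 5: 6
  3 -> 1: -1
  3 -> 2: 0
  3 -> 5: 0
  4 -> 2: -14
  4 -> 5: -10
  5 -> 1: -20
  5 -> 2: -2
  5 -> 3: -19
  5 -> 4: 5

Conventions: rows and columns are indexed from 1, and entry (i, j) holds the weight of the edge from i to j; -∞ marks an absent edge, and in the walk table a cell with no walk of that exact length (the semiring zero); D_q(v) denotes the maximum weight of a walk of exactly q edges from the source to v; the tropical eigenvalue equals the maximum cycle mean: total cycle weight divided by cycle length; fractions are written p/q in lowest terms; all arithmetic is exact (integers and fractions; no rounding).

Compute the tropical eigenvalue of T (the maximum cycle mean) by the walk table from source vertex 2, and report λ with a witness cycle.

q=0: [-∞, 0, -∞, -∞, -∞]
q=1: [-∞, -∞, 5, -3, 6]
q=2: [4, 5, -13, 11, 5]
q=3: [-14, 3, 10, 10, 11]
q=4: [9, 10, 8, 16, 10]
q=5: [7, 8, 15, 15, 16]
Optimal cycle mean attained by: cycle 2->3->2, total 5 + 0, length 2.
Answer: λ = 5/2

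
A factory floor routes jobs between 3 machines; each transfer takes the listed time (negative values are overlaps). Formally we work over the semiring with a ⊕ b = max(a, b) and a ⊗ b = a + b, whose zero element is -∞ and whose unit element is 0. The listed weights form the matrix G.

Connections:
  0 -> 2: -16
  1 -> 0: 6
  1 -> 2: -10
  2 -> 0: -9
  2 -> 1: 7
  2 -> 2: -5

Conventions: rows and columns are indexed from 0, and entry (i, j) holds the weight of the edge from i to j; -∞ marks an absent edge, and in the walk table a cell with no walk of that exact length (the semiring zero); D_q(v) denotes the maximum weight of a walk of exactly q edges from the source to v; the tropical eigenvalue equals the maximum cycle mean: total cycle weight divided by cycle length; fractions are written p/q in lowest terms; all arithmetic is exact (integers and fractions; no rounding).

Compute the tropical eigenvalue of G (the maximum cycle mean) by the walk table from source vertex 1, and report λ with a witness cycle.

q=0: [-∞, 0, -∞]
q=1: [6, -∞, -10]
q=2: [-19, -3, -10]
q=3: [3, -3, -13]
Optimal cycle mean attained by: cycle 0->2->1->0, total (-16) + 7 + 6, length 3.
Answer: λ = -1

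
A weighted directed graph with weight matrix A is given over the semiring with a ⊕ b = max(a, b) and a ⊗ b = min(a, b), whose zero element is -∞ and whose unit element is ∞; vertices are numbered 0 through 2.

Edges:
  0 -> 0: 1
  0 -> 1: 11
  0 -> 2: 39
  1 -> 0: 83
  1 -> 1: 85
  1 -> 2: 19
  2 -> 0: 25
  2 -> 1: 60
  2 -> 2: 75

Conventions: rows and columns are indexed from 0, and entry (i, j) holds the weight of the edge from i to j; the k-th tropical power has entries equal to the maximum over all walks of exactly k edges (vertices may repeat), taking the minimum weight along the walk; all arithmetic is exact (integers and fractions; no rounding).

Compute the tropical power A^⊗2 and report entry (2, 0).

A^⊗2:
  [25, 39, 39]
  [83, 85, 39]
  [60, 60, 75]
Key observation: the optimum is the walk 2->1->0, with weight 60 min 83 = 60.
Optimal value attained by: walk 2->1->0.
Answer: (A^⊗2)[2][0] = 60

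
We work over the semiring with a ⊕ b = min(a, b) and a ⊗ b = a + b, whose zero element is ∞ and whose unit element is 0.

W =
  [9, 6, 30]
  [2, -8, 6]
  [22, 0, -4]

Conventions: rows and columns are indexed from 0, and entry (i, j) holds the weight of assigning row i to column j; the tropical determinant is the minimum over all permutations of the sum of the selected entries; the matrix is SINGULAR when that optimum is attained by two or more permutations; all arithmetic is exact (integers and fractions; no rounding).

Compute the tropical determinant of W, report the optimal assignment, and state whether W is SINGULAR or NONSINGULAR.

σ = (0, 1, 2): 9 + (-8) + (-4) = -3
σ = (0, 2, 1): 9 + 6 + 0 = 15
σ = (1, 0, 2): 6 + 2 + (-4) = 4
σ = (1, 2, 0): 6 + 6 + 22 = 34
σ = (2, 0, 1): 30 + 2 + 0 = 32
σ = (2, 1, 0): 30 + (-8) + 22 = 44
Optimal value attained by: σ = (0, 1, 2).
Answer: det⊕(W) = -3; verdict: NONSINGULAR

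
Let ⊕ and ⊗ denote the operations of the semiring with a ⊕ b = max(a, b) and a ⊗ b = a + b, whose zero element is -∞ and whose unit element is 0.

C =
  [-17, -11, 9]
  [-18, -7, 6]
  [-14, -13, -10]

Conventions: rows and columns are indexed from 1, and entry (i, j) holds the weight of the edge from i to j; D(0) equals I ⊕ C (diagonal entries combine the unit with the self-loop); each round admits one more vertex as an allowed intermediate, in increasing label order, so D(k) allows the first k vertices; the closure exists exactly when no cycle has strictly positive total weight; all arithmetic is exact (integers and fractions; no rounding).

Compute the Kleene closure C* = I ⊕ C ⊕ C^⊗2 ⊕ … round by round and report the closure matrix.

D(0):
  [0, -11, 9]
  [-18, 0, 6]
  [-14, -13, 0]
D(1):
  [0, -11, 9]
  [-18, 0, 6]
  [-14, -13, 0]
D(2):
  [0, -11, 9]
  [-18, 0, 6]
  [-14, -13, 0]
D(3):
  [0, -4, 9]
  [-8, 0, 6]
  [-14, -13, 0]
Answer: C* = [[0, -4, 9], [-8, 0, 6], [-14, -13, 0]]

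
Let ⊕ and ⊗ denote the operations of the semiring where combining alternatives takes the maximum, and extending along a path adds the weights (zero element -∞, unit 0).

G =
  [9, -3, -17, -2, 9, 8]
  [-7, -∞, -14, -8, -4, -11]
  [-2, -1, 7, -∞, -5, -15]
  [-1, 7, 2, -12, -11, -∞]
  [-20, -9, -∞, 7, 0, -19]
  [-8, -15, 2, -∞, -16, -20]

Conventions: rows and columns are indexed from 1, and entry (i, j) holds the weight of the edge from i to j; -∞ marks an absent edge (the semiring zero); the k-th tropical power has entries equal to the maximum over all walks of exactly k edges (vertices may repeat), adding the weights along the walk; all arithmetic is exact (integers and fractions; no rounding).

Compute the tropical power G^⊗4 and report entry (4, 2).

G^⊗2:
  [18, 6, 10, 16, 18, 17]
  [2, -1, -6, 3, 2, 1]
  [7, 6, 14, 2, 7, 6]
  [8, 1, 9, -1, 8, 7]
  [6, 14, 9, 7, 0, -12]
  [1, 1, 9, -9, 1, 0]
G^⊗3:
  [27, 23, 19, 25, 27, 26]
  [11, 10, 5, 9, 11, 10]
  [16, 13, 21, 14, 16, 15]
  [17, 8, 16, 15, 17, 16]
  [15, 14, 16, 7, 15, 14]
  [10, 8, 16, 8, 10, 9]
G^⊗4:
  [36, 32, 28, 34, 36, 35]
  [20, 16, 12, 18, 20, 19]
  [25, 21, 28, 23, 25, 24]
  [26, 22, 23, 24, 26, 25]
  [24, 15, 23, 22, 24, 23]
  [19, 15, 23, 17, 19, 18]
Key observation: the optimum is the walk 4->1->5->4->2, with weight (-1) + 9 + 7 + 7 = 22.
Optimal value attained by: walk 4->1->5->4->2.
Answer: (G^⊗4)[4][2] = 22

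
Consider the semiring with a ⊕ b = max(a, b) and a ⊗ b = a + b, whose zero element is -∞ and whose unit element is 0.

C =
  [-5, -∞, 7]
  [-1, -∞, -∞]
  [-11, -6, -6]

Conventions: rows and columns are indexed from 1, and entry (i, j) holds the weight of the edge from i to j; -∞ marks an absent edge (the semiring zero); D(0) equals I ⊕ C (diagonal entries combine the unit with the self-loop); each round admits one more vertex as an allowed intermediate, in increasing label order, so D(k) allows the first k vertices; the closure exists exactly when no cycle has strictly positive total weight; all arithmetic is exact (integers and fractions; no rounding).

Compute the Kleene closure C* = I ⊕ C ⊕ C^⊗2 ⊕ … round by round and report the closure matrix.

D(0):
  [0, -∞, 7]
  [-1, 0, -∞]
  [-11, -6, 0]
D(1):
  [0, -∞, 7]
  [-1, 0, 6]
  [-11, -6, 0]
D(2):
  [0, -∞, 7]
  [-1, 0, 6]
  [-7, -6, 0]
D(3):
  [0, 1, 7]
  [-1, 0, 6]
  [-7, -6, 0]
Answer: C* = [[0, 1, 7], [-1, 0, 6], [-7, -6, 0]]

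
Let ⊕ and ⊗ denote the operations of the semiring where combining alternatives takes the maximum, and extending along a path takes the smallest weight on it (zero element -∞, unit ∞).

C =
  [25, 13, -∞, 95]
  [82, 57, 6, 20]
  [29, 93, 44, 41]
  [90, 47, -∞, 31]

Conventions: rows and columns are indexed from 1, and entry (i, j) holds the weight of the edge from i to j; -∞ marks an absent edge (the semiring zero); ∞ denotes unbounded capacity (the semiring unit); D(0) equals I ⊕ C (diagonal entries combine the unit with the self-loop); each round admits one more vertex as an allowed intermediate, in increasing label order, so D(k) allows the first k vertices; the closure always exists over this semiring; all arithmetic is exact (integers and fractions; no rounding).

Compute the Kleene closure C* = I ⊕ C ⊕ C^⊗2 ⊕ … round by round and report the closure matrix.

D(0):
  [∞, 13, -∞, 95]
  [82, ∞, 6, 20]
  [29, 93, ∞, 41]
  [90, 47, -∞, ∞]
D(1):
  [∞, 13, -∞, 95]
  [82, ∞, 6, 82]
  [29, 93, ∞, 41]
  [90, 47, -∞, ∞]
D(2):
  [∞, 13, 6, 95]
  [82, ∞, 6, 82]
  [82, 93, ∞, 82]
  [90, 47, 6, ∞]
D(3):
  [∞, 13, 6, 95]
  [82, ∞, 6, 82]
  [82, 93, ∞, 82]
  [90, 47, 6, ∞]
D(4):
  [∞, 47, 6, 95]
  [82, ∞, 6, 82]
  [82, 93, ∞, 82]
  [90, 47, 6, ∞]
Answer: C* = [[∞, 47, 6, 95], [82, ∞, 6, 82], [82, 93, ∞, 82], [90, 47, 6, ∞]]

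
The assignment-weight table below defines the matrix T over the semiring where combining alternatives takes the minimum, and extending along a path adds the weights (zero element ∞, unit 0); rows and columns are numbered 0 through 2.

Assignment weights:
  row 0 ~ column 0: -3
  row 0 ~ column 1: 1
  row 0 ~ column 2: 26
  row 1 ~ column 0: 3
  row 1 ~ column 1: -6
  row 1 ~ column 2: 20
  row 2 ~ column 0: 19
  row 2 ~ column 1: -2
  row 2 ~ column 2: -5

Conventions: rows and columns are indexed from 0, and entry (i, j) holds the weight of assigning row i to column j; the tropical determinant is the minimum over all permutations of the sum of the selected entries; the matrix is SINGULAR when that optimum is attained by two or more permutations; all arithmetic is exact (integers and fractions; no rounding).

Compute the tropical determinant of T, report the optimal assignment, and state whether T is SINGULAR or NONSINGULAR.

σ = (0, 1, 2): (-3) + (-6) + (-5) = -14
σ = (0, 2, 1): (-3) + 20 + (-2) = 15
σ = (1, 0, 2): 1 + 3 + (-5) = -1
σ = (1, 2, 0): 1 + 20 + 19 = 40
σ = (2, 0, 1): 26 + 3 + (-2) = 27
σ = (2, 1, 0): 26 + (-6) + 19 = 39
Optimal value attained by: σ = (0, 1, 2).
Answer: det⊕(T) = -14; verdict: NONSINGULAR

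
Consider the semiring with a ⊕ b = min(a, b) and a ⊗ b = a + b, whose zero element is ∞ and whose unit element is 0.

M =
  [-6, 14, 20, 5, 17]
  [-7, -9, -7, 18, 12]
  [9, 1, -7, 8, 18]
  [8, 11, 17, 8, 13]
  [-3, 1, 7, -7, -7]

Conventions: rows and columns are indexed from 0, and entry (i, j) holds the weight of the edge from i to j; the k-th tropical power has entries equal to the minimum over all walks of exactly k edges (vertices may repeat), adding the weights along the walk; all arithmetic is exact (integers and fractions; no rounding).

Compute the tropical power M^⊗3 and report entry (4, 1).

M^⊗2:
  [-12, 5, 7, -1, 10]
  [-16, -18, -16, -2, 3]
  [-6, -8, -14, 1, 11]
  [2, 2, 4, 6, 6]
  [-10, -8, -6, -14, -14]
M^⊗3:
  [-18, -4, -2, -7, 3]
  [-25, -27, -25, -11, -6]
  [-15, -17, -21, -6, 4]
  [-5, -7, -5, -1, -1]
  [-17, -17, -15, -21, -21]
Key observation: the optimum is the walk 4->1->1->1, with weight 1 + (-9) + (-9) = -17.
Optimal value attained by: walk 4->1->1->1.
Answer: (M^⊗3)[4][1] = -17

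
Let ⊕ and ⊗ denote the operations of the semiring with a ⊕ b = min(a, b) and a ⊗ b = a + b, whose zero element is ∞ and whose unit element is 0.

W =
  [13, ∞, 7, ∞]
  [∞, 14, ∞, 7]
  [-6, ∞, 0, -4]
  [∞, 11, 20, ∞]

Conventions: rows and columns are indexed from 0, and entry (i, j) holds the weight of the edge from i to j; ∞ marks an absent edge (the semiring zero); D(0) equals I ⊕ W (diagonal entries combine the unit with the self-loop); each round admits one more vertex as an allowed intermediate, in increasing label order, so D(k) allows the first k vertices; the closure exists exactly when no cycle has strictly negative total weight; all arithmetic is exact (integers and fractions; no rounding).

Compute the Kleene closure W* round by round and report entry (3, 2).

D(0):
  [0, ∞, 7, ∞]
  [∞, 0, ∞, 7]
  [-6, ∞, 0, -4]
  [∞, 11, 20, 0]
D(1):
  [0, ∞, 7, ∞]
  [∞, 0, ∞, 7]
  [-6, ∞, 0, -4]
  [∞, 11, 20, 0]
D(2):
  [0, ∞, 7, ∞]
  [∞, 0, ∞, 7]
  [-6, ∞, 0, -4]
  [∞, 11, 20, 0]
D(3):
  [0, ∞, 7, 3]
  [∞, 0, ∞, 7]
  [-6, ∞, 0, -4]
  [14, 11, 20, 0]
D(4):
  [0, 14, 7, 3]
  [21, 0, 27, 7]
  [-6, 7, 0, -4]
  [14, 11, 20, 0]
Answer: W*[3][2] = 20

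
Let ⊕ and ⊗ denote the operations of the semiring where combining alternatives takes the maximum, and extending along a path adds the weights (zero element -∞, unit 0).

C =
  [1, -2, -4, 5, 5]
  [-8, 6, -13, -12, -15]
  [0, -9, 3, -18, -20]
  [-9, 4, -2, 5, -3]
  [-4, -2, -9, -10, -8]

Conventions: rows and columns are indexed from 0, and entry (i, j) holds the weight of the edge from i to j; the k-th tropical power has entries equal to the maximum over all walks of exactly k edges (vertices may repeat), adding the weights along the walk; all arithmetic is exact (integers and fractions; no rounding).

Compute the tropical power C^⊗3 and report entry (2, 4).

C^⊗2:
  [2, 9, 3, 10, 6]
  [-2, 12, -7, -3, -3]
  [3, -2, 6, 5, 5]
  [-2, 10, 3, 10, 2]
  [-3, 4, -6, 1, 1]
C^⊗3:
  [3, 15, 8, 15, 7]
  [4, 18, -1, 3, 3]
  [6, 9, 9, 10, 8]
  [3, 16, 8, 15, 7]
  [-2, 10, -1, 6, 2]
Key observation: the optimum is the walk 2->2->0->4, with weight 3 + 0 + 5 = 8.
Optimal value attained by: walk 2->2->0->4.
Answer: (C^⊗3)[2][4] = 8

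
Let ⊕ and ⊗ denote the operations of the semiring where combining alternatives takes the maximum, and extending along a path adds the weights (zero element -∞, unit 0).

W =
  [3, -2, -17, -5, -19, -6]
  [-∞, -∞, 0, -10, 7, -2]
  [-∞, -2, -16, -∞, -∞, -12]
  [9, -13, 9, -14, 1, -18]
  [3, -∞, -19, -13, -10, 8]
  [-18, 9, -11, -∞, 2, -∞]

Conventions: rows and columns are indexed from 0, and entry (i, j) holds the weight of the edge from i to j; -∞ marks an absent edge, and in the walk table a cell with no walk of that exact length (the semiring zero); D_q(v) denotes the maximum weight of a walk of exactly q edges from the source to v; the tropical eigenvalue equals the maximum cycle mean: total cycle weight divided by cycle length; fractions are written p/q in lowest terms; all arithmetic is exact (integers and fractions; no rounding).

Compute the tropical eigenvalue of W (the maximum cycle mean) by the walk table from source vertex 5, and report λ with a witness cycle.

q=0: [-∞, -∞, -∞, -∞, -∞, 0]
q=1: [-18, 9, -11, -∞, 2, -∞]
q=2: [5, -13, 9, -1, 16, 10]
q=3: [19, 19, 8, 3, 12, 24]
q=4: [22, 33, 19, 14, 26, 20]
q=5: [29, 29, 33, 23, 40, 34]
q=6: [43, 43, 32, 27, 36, 48]
Optimal cycle mean attained by: cycle 1->4->5->1, total 7 + 8 + 9, length 3.
Answer: λ = 8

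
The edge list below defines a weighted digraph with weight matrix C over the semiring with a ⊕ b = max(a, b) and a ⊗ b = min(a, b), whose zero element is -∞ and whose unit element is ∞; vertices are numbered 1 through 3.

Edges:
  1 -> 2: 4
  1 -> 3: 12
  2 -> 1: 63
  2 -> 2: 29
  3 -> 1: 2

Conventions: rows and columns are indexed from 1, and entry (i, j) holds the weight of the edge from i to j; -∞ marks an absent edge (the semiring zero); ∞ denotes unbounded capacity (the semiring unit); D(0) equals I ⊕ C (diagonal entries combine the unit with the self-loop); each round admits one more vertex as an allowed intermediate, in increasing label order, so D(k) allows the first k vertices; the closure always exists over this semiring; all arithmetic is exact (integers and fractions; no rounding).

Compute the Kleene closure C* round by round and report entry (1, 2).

D(0):
  [∞, 4, 12]
  [63, ∞, -∞]
  [2, -∞, ∞]
D(1):
  [∞, 4, 12]
  [63, ∞, 12]
  [2, 2, ∞]
D(2):
  [∞, 4, 12]
  [63, ∞, 12]
  [2, 2, ∞]
D(3):
  [∞, 4, 12]
  [63, ∞, 12]
  [2, 2, ∞]
Answer: C*[1][2] = 4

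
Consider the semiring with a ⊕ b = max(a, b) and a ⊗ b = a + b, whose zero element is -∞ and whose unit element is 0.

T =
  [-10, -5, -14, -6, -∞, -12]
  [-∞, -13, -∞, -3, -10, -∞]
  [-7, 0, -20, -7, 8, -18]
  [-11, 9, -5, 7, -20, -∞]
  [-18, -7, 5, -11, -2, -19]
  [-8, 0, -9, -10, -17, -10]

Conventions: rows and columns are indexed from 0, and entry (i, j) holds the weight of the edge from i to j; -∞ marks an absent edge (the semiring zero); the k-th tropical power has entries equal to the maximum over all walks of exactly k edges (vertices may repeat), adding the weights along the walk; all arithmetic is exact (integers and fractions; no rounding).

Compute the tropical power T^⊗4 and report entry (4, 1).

T^⊗2:
  [-17, 3, -11, 1, -6, -22]
  [-14, 6, -5, 4, -12, -29]
  [-10, 2, 13, 0, 6, -11]
  [-4, 16, 2, 14, 3, -23]
  [-2, 5, 3, -2, 13, -13]
  [-16, -1, -12, -3, -1, -20]
T^⊗3:
  [-10, 10, -1, 8, -3, -25]
  [-7, 13, -1, 11, 3, -23]
  [6, 13, 11, 7, 21, -5]
  [3, 23, 9, 21, 10, -16]
  [-4, 7, 18, 5, 11, -6]
  [-14, 6, 4, 4, -3, -20]
T^⊗4:
  [-3, 17, 3, 15, 7, -19]
  [0, 20, 8, 18, 7, -16]
  [4, 16, 26, 14, 19, 2]
  [10, 30, 16, 28, 17, -9]
  [11, 18, 16, 12, 26, 0]
  [-3, 13, 2, 11, 12, -14]
Key observation: the optimum is the walk 4->2->4->2->1, with weight 5 + 8 + 5 + 0 = 18.
Optimal value attained by: walk 4->2->4->2->1.
Answer: (T^⊗4)[4][1] = 18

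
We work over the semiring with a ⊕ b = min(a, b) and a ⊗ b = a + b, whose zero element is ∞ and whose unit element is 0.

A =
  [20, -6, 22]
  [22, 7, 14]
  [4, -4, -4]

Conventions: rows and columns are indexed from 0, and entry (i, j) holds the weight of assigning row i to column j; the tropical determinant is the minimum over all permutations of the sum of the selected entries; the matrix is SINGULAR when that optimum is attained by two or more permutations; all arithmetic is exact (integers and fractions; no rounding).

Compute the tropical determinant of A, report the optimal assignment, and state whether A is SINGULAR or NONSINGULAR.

σ = (0, 1, 2): 20 + 7 + (-4) = 23
σ = (0, 2, 1): 20 + 14 + (-4) = 30
σ = (1, 0, 2): (-6) + 22 + (-4) = 12
σ = (1, 2, 0): (-6) + 14 + 4 = 12
σ = (2, 0, 1): 22 + 22 + (-4) = 40
σ = (2, 1, 0): 22 + 7 + 4 = 33
Optimal value attained by: σ = (1, 0, 2).
Answer: det⊕(A) = 12; verdict: SINGULAR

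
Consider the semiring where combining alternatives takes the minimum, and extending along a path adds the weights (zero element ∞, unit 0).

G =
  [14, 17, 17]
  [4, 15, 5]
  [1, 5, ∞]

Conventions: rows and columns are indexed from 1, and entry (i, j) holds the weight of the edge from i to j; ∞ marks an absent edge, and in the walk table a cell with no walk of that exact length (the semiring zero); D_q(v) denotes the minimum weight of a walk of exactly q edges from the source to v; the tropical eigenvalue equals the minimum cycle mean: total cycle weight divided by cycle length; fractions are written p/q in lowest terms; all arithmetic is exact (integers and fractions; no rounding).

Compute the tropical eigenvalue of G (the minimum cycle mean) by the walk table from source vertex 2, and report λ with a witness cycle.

q=0: [∞, 0, ∞]
q=1: [4, 15, 5]
q=2: [6, 10, 20]
q=3: [14, 23, 15]
Optimal cycle mean attained by: cycle 2->3->2, total 5 + 5, length 2.
Answer: λ = 5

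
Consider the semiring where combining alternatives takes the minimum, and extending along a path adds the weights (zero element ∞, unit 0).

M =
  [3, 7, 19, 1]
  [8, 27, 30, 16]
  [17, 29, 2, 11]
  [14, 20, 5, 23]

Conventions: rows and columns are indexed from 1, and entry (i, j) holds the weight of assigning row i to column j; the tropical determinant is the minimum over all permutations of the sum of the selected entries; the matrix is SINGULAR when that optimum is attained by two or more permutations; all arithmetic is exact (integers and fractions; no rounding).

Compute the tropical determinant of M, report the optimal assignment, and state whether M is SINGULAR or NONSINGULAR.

σ = (1, 2, 3, 4): 3 + 27 + 2 + 23 = 55
σ = (1, 2, 4, 3): 3 + 27 + 11 + 5 = 46
σ = (1, 3, 2, 4): 3 + 30 + 29 + 23 = 85
σ = (1, 3, 4, 2): 3 + 30 + 11 + 20 = 64
σ = (1, 4, 2, 3): 3 + 16 + 29 + 5 = 53
σ = (1, 4, 3, 2): 3 + 16 + 2 + 20 = 41
σ = (2, 1, 3, 4): 7 + 8 + 2 + 23 = 40
σ = (2, 1, 4, 3): 7 + 8 + 11 + 5 = 31
σ = (2, 3, 1, 4): 7 + 30 + 17 + 23 = 77
σ = (2, 3, 4, 1): 7 + 30 + 11 + 14 = 62
σ = (2, 4, 1, 3): 7 + 16 + 17 + 5 = 45
σ = (2, 4, 3, 1): 7 + 16 + 2 + 14 = 39
σ = (3, 1, 2, 4): 19 + 8 + 29 + 23 = 79
σ = (3, 1, 4, 2): 19 + 8 + 11 + 20 = 58
σ = (3, 2, 1, 4): 19 + 27 + 17 + 23 = 86
σ = (3, 2, 4, 1): 19 + 27 + 11 + 14 = 71
σ = (3, 4, 1, 2): 19 + 16 + 17 + 20 = 72
σ = (3, 4, 2, 1): 19 + 16 + 29 + 14 = 78
σ = (4, 1, 2, 3): 1 + 8 + 29 + 5 = 43
σ = (4, 1, 3, 2): 1 + 8 + 2 + 20 = 31
σ = (4, 2, 1, 3): 1 + 27 + 17 + 5 = 50
σ = (4, 2, 3, 1): 1 + 27 + 2 + 14 = 44
σ = (4, 3, 1, 2): 1 + 30 + 17 + 20 = 68
σ = (4, 3, 2, 1): 1 + 30 + 29 + 14 = 74
Optimal value attained by: σ = (2, 1, 4, 3).
Answer: det⊕(M) = 31; verdict: SINGULAR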